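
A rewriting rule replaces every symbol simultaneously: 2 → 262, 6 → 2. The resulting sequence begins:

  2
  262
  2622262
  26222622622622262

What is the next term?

Applying the rule to each of the 17 symbols of 26222622622622262 gives the pieces 262 2 262 262 262 2 262 262 2 262 262 2 262 262 262 2 262, which concatenate to the answer.

26222622622622262262226226222622622622262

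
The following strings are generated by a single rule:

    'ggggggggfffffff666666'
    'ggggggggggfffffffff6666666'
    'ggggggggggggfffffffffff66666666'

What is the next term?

ggggggggggggggfffffffffffff666666666

Each string has the form g^{2n+2} f^{2n+1} 6^{n+3}, where the shown terms are n = 3, 4, 5.
At n = 6 the blocks have lengths 14, 13, 9.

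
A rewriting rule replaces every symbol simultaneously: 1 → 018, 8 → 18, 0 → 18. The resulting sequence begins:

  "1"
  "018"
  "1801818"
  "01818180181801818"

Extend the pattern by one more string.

Applying the rule to each of the 17 symbols of 01818180181801818 gives the pieces 18 018 18 018 18 018 18 18 018 18 018 18 18 018 18 018 18, which concatenate to the answer.

18018180181801818180181801818180181801818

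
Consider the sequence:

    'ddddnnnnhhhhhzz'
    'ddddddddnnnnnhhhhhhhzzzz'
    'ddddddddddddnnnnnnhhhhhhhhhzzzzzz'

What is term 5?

ddddddddddddddddddddnnnnnnnnhhhhhhhhhhhhhzzzzzzzzzz

The n-th term is 4n d's then n+3 n's then 2n+3 h's then 2n z's (n = 1, 2, …).
For term 5, n = 5, so the run lengths are 20, 8, 13, 10.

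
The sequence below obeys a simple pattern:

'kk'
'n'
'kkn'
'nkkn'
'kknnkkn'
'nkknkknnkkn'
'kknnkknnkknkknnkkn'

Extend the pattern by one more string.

nkknkknnkknkknnkknnkknkknnkkn

This is a Fibonacci-style word recurrence s(k) = s(k−2)·s(k−1): e.g. kk·n = kkn.
So term 8 is nkknkknnkkn·kknnkknnkknkknnkkn.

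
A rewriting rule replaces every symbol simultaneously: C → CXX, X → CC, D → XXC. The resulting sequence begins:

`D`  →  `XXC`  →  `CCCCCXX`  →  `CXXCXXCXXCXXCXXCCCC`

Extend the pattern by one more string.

Replace each of the 19 characters of CXXCXXCXXCXXCXXCCCC in place — CXX CC CC CXX CC CC CXX CC CC CXX CC CC CXX CC CC CXX CXX CXX CXX — and concatenate.

CXXCCCCCXXCCCCCXXCCCCCXXCCCCCXXCCCCCXXCXXCXXCXX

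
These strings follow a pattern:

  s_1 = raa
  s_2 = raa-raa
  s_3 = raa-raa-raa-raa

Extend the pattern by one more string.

Each string is two copies of the previous one joined by '-'.
Doubling raa-raa-raa-raa with '-' between the halves:

raa-raa-raa-raa-raa-raa-raa-raa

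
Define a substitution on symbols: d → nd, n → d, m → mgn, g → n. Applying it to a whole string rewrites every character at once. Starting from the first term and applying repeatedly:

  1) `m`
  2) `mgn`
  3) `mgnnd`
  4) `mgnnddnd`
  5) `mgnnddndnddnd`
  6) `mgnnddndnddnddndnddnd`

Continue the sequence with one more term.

φ(mgnnddndnddnddndnddnd) expands symbol-by-symbol to mgn n d d nd nd d nd d nd nd d nd nd d nd d nd nd d nd; joining the 21 pieces gives the next term.

mgnnddndnddnddndnddndnddnddndnddnd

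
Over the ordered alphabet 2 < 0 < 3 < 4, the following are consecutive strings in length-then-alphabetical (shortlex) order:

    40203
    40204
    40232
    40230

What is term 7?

40242

Advancing 3 positions from 40230 through 40230 → 40233 → 40234 reaches term 7.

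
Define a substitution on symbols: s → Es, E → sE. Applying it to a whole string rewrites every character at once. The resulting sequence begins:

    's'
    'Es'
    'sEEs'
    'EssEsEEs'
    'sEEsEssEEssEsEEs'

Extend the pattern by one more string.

Replace each of the 16 characters of sEEsEssEEssEsEEs in place — Es sE sE Es sE Es Es sE sE Es Es sE Es sE sE Es — and concatenate.

EssEsEEssEEsEssEsEEsEssEEssEsEEs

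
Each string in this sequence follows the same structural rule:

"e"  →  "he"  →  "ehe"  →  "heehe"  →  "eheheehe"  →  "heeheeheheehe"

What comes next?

Each term (from the third on) is the two preceding terms concatenated in order: term 3 = e·he = ehe.
Continuing: eheheehe · heeheeheheehe gives term 7.

eheheeheheeheeheheehe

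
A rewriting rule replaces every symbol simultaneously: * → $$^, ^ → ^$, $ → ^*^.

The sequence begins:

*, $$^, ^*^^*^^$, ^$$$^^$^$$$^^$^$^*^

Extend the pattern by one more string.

^$^*^^*^^*^^$^$^*^^$^*^^*^^*^^$^$^*^^$^*^^$$$^^$

Applying the rule to each of the 19 symbols of ^$$$^^$^$$$^^$^$^*^ gives the pieces ^$ ^*^ ^*^ ^*^ ^$ ^$ ^*^ ^$ ^*^ ^*^ ^*^ ^$ ^$ ^*^ ^$ ^*^ ^$ $$^ ^$, which concatenate to the answer.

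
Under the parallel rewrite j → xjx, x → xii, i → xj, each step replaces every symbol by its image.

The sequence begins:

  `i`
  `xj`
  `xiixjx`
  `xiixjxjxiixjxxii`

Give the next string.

Rewriting the 16 symbols of xiixjxjxiixjxxii one by one yields xii xj xj xii xjx xii xjx xii xj xj xii xjx xii xii xj xj; concatenated:

xiixjxjxiixjxxiixjxxiixjxjxiixjxxiixiixjxj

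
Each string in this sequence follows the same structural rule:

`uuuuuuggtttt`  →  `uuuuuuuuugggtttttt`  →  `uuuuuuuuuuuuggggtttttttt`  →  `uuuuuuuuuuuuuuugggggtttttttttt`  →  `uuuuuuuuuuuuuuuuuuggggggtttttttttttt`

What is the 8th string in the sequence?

Term n consists of 3n u's, followed by n g's, followed by 2n t's, where the shown terms are n = 2, 3, 4, 5, 6.
For term 8, n = 9, so the run lengths are 27, 9, 18.

uuuuuuuuuuuuuuuuuuuuuuuuuuugggggggggtttttttttttttttttt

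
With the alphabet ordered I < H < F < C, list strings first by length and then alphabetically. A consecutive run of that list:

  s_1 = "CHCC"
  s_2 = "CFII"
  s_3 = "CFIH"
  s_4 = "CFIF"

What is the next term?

CFIC

Treat CFIF as a base-4 numeral over the given alphabet and add one, carrying through any trailing C's.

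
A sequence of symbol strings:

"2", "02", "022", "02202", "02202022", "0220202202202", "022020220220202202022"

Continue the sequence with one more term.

0220202202202022020220220202202202

Each term (from the third on) is the previous term followed by the one before it: term 3 = 02·2 = 022.
The next term joins 022020220220202202022 and 0220202202202.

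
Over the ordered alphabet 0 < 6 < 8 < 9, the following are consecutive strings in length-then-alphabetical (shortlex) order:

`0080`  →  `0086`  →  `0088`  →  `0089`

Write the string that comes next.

Find the rightmost character of 0089 below 9, bump it to the next letter, and reset everything to its right to 0.

0090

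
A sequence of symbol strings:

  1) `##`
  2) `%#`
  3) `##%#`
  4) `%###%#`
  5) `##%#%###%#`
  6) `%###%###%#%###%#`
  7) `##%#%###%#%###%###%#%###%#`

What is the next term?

%###%###%#%###%###%#%###%#%###%###%#%###%#

From term 3 onward, concatenate the second-to-last term with the last: ##·%# = ##%#, %#·##%# = %###%#, …
The next term joins %###%###%#%###%# and ##%#%###%#%###%###%#%###%#.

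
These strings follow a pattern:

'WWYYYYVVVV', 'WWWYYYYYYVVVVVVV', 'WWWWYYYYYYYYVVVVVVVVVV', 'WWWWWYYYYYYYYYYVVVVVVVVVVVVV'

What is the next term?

The n-th term is n W's then 2n Y's then 3n-2 V's, where the shown terms are n = 2, 3, 4, 5.
Setting n = 6 gives 6, 12, 16 characters in each block.

WWWWWWYYYYYYYYYYYYVVVVVVVVVVVVVVVV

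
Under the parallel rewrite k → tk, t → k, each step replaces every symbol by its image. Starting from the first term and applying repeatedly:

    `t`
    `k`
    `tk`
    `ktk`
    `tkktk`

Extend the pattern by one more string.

Apply φ to tkktk symbol by symbol: t→k, k→tk, k→tk, t→k, k→tk; joined: k tk tk k tk.

ktktkktk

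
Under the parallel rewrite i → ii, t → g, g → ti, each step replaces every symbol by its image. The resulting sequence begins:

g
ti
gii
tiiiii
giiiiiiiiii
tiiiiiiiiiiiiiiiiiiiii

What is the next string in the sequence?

Applying the rule to each of the 22 symbols of tiiiiiiiiiiiiiiiiiiiii gives the pieces g ii ii ii ii ii ii ii ii ii ii ii ii ii ii ii ii ii ii ii ii ii, which concatenate to the answer.

giiiiiiiiiiiiiiiiiiiiiiiiiiiiiiiiiiiiiiiiii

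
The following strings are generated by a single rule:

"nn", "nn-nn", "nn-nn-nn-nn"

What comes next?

nn-nn-nn-nn-nn-nn-nn-nn

s(k+1) = s(k)·-·s(k) — each term doubles the last with '-' between the halves.
So the next term is two copies of nn-nn-nn-nn with '-' between the halves.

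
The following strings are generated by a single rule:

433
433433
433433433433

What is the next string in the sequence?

s(k+1) = s(k)·s(k) — each term doubles the last.
Doubling 433433433433:

433433433433433433433433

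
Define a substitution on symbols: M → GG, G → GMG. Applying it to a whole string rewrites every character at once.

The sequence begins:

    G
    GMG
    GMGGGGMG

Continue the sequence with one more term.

Expanding GMGGGGMG: G→GMG, M→GG, G→GMG, G→GMG, G→GMG, G→GMG, M→GG, G→GMG. Concatenated: GMG GG GMG GMG GMG GMG GG GMG.

GMGGGGMGGMGGMGGMGGGGMG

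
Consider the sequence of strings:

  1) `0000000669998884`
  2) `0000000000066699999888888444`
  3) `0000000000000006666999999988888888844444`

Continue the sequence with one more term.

Reading off run lengths: 0 runs 7, 11, 15; 6 runs 2, 3, 4; 9 runs 3, 5, 7; 8 runs 3, 6, 9; 4 runs 1, 3, 5 — each is linear in n (n = 1, 2, …).
For the next term, n = 4, so the run lengths are 19, 5, 9, 12, 7.

0000000000000000000666669999999998888888888884444444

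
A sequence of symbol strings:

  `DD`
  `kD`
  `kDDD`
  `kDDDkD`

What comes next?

kDDDkDkDDD

This is a Fibonacci-style word recurrence s(k) = s(k−1)·s(k−2): e.g. kD·DD = kDDD.
Continuing: kDDDkD · kDDD gives term 5.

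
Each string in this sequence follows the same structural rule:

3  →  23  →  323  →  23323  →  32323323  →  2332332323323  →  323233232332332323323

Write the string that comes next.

From term 3 onward, concatenate the second-to-last term with the last: 3·23 = 323, 23·323 = 23323, …
So term 8 is 2332332323323·323233232332332323323.

2332332323323323233232332332323323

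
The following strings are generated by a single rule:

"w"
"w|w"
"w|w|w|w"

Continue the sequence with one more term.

w|w|w|w|w|w|w|w

s(k+1) = s(k)·|·s(k) — each term doubles the last with '|' between the halves.
So the next term is two copies of w|w|w|w with '|' between the halves.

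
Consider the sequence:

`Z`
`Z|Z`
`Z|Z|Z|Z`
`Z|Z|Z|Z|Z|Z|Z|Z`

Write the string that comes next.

Each string is two copies of the previous one joined by '|'.
Doubling Z|Z|Z|Z|Z|Z|Z|Z with '|' between the halves:

Z|Z|Z|Z|Z|Z|Z|Z|Z|Z|Z|Z|Z|Z|Z|Z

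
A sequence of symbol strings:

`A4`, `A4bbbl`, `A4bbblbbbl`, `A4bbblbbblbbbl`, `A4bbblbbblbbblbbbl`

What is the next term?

A4bbblbbblbbblbbblbbbl

Every step adds bbbl to the end: s(k+1) = s(k)·bbbl.
So the next term is A4bbblbbblbbblbbbl·bbbl.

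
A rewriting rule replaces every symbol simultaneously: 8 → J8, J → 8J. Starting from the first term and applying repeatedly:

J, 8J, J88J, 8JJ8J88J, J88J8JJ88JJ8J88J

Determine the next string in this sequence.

8JJ8J88JJ88J8JJ8J88J8JJ88JJ8J88J

Replace each of the 16 characters of J88J8JJ88JJ8J88J in place — 8J J8 J8 8J J8 8J 8J J8 J8 8J 8J J8 8J J8 J8 8J — and concatenate.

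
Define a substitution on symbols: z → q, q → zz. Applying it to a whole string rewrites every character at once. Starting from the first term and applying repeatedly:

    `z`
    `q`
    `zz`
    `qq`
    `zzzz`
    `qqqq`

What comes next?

zzzzzzzz

Rewriting each symbol of qqqq: q→zz, q→zz, q→zz, q→zz, which concatenates to zz zz zz zz.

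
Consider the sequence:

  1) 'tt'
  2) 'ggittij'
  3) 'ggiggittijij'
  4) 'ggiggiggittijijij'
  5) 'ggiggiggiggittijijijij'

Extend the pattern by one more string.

ggiggiggiggiggittijijijijij

s(k+1) = ggi·s(k)·ij, so each term gains ggi as a prefix and ij as a suffix.
One more step from ggiggiggiggittijijijij gives the answer.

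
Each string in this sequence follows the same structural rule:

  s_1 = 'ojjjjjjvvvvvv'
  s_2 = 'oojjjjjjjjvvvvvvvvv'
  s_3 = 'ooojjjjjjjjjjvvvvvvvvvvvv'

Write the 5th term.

The n-th term is n-1 o's then 2n+2 j's then 3n v's, where the shown terms are n = 2, 3, 4.
Setting n = 6 gives 5, 14, 18 characters in each block.

ooooojjjjjjjjjjjjjjvvvvvvvvvvvvvvvvvv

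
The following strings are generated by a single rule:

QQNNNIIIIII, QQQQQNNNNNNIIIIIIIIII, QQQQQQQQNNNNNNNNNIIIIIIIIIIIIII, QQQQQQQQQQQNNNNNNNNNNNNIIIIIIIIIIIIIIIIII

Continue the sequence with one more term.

QQQQQQQQQQQQQQNNNNNNNNNNNNNNNIIIIIIIIIIIIIIIIIIIIII

The n-th term is 3n-1 Q's then 3n N's then 4n+2 I's (n = 1, 2, …).
At n = 5 the blocks have lengths 14, 15, 22.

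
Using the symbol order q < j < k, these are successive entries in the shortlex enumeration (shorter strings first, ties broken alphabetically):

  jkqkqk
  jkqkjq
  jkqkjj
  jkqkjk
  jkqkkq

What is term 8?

jkjqqq

Advancing 3 positions from jkqkkq through jkqkkq → jkqkkj → jkqkkk reaches term 8.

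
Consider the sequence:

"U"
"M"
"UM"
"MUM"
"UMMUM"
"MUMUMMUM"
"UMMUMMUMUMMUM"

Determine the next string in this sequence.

Each term (from the third on) is the two preceding terms concatenated in order: term 3 = U·M = UM.
Continuing: MUMUMMUM · UMMUMMUMUMMUM gives term 8.

MUMUMMUMUMMUMMUMUMMUM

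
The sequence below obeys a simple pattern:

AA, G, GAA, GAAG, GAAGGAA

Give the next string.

GAAGGAAGAAG

From term 3 onward, concatenate the last term with the second-to-last: G·AA = GAA, GAA·G = GAAG, …
The next term joins GAAGGAA and GAAG.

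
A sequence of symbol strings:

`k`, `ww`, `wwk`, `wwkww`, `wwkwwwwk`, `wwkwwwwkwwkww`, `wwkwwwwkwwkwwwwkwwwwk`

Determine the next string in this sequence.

Each term (from the third on) is the previous term followed by the one before it: term 3 = ww·k = wwk.
So term 8 is wwkwwwwkwwkwwwwkwwwwk·wwkwwwwkwwkww.

wwkwwwwkwwkwwwwkwwwwkwwkwwwwkwwkww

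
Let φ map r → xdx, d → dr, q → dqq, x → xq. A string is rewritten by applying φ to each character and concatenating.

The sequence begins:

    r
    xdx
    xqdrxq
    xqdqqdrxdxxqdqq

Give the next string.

Replace each of the 15 characters of xqdqqdrxdxxqdqq in place — xq dqq dr dqq dqq dr xdx xq dr xq xq dqq dr dqq dqq — and concatenate.

xqdqqdrdqqdqqdrxdxxqdrxqxqdqqdrdqqdqq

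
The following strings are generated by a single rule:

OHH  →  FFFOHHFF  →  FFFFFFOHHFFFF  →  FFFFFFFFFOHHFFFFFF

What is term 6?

Each term wraps the previous one in FFF on the left and FF on the right.
From FFFFFFFFFOHHFFFFFF, 2 further steps: FFFFFFFFFOHHFFFFFF → FFFFFFFFFFFFOHHFFFFFFFF → (answer).

FFFFFFFFFFFFFFFOHHFFFFFFFFFF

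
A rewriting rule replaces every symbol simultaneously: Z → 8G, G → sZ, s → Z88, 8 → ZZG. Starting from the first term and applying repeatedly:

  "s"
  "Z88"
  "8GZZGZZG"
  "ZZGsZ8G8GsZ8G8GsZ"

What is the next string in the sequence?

8G8GsZZ888GZZGsZZZGsZZ888GZZGsZZZGsZZ888G

φ(ZZGsZ8G8GsZ8G8GsZ) expands symbol-by-symbol to 8G 8G sZ Z88 8G ZZG sZ ZZG sZ Z88 8G ZZG sZ ZZG sZ Z88 8G; joining the 17 pieces gives the next term.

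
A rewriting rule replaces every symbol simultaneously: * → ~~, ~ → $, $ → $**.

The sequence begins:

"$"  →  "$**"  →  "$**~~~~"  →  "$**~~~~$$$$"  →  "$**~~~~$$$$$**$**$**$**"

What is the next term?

$**~~~~$$$$$**$**$**$**$**~~~~$**~~~~$**~~~~$**~~~~

φ($**~~~~$$$$$**$**$**$**) expands symbol-by-symbol to $** ~~ ~~ $ $ $ $ $** $** $** $** $** ~~ ~~ $** ~~ ~~ $** ~~ ~~ $** ~~ ~~; joining the 23 pieces gives the next term.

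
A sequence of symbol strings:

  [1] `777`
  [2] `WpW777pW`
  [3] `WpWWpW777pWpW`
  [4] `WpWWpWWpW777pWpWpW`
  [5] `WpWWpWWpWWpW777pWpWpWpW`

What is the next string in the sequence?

Each term wraps the previous one in WpW on the left and pW on the right.
Applying this once more to WpWWpWWpWWpW777pWpWpWpW:

WpWWpWWpWWpWWpW777pWpWpWpWpW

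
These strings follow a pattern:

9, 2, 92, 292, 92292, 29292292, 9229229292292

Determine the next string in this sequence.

This is a Fibonacci-style word recurrence s(k) = s(k−2)·s(k−1): e.g. 9·2 = 92.
Continuing: 29292292 · 9229229292292 gives term 8.

292922929229229292292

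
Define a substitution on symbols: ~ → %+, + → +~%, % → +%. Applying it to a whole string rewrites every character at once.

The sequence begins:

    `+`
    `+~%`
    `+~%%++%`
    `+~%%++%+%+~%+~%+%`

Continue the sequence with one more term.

φ(+~%%++%+%+~%+~%+%) expands symbol-by-symbol to +~% %+ +% +% +~% +~% +% +~% +% +~% %+ +% +~% %+ +% +~% +%; joining the 17 pieces gives the next term.

+~%%++%+%+~%+~%+%+~%+%+~%%++%+~%%++%+~%+%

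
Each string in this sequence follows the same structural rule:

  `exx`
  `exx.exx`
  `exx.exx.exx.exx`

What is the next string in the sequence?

Each string is two copies of the previous one joined by '.'.
Doubling exx.exx.exx.exx with '.' between the halves:

exx.exx.exx.exx.exx.exx.exx.exx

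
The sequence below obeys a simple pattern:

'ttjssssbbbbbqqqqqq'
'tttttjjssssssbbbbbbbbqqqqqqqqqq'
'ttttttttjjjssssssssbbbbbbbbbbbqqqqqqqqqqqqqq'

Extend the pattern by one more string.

tttttttttttjjjjssssssssssbbbbbbbbbbbbbbqqqqqqqqqqqqqqqqqq

Each string has the form t^{3n-1} j^{n} s^{2n+2} b^{3n+2} q^{4n+2} (n = 1, 2, …).
Setting n = 4 gives 11, 4, 10, 14, 18 characters in each block.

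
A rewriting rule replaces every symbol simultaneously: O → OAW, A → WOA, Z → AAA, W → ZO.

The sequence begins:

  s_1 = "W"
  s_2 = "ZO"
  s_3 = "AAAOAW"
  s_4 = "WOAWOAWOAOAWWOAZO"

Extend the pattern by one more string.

φ(WOAWOAWOAOAWWOAZO) expands symbol-by-symbol to ZO OAW WOA ZO OAW WOA ZO OAW WOA OAW WOA ZO ZO OAW WOA AAA OAW; joining the 17 pieces gives the next term.

ZOOAWWOAZOOAWWOAZOOAWWOAOAWWOAZOZOOAWWOAAAAOAW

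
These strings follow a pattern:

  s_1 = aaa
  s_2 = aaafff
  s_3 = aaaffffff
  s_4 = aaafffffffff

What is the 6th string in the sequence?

The strings grow by a fixed suffix fff each time.
From aaafffffffff, 2 further steps: aaafffffffff → aaaffffffffffff → (answer).

aaafffffffffffffff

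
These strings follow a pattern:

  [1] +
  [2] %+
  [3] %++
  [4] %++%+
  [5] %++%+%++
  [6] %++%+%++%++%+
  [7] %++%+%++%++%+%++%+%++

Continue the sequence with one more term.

%++%+%++%++%+%++%+%++%++%+%++%++%+

This is a Fibonacci-style word recurrence s(k) = s(k−1)·s(k−2): e.g. %+·+ = %++.
The next term joins %++%+%++%++%+%++%+%++ and %++%+%++%++%+.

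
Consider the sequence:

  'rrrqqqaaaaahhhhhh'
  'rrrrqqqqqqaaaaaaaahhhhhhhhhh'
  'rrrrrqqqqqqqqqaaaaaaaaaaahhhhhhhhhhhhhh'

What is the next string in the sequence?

rrrrrrqqqqqqqqqqqqaaaaaaaaaaaaaahhhhhhhhhhhhhhhhhh

Reading off run lengths: r runs 3, 4, 5; q runs 3, 6, 9; a runs 5, 8, 11; h runs 6, 10, 14 — each is linear in n (n = 1, 2, …).
Setting n = 4 gives 6, 12, 14, 18 characters in each block.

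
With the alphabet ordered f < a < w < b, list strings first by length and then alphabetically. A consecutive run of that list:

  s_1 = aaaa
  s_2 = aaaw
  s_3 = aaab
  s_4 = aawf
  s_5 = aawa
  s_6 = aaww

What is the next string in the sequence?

The successor of aaww increments the rightmost position that isn't already b and resets every position after it to f.

aawb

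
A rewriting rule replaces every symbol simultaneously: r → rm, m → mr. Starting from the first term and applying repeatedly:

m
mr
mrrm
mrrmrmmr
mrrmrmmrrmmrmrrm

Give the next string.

Applying the rule to each of the 16 symbols of mrrmrmmrrmmrmrrm gives the pieces mr rm rm mr rm mr mr rm rm mr mr rm mr rm rm mr, which concatenate to the answer.

mrrmrmmrrmmrmrrmrmmrmrrmmrrmrmmr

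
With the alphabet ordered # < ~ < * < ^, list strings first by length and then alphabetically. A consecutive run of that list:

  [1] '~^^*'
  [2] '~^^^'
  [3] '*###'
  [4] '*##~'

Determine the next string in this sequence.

The successor of *##~ increments the rightmost position that isn't already ^ and resets every position after it to #.

*##*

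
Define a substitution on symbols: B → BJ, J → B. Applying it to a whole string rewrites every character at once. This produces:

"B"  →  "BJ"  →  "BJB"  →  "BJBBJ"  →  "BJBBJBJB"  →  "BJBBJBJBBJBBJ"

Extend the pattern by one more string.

φ(BJBBJBJBBJBBJ) expands symbol-by-symbol to BJ B BJ BJ B BJ B BJ BJ B BJ BJ B; joining the 13 pieces gives the next term.

BJBBJBJBBJBBJBJBBJBJB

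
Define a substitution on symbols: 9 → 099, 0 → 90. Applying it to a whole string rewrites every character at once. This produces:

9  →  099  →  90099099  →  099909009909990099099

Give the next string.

Rewriting the 21 symbols of 099909009909990099099 one by one yields 90 099 099 099 90 099 90 90 099 099 90 099 099 099 90 90 099 099 90 099 099; concatenated:

9009909909990099909009909990099099099909009909990099099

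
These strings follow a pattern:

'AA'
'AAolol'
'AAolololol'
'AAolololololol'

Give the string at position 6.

Every step adds olol to the end: s(k+1) = s(k)·olol.
From AAolololololol, 2 further steps: AAolololololol → AAolololololololol → (answer).

AAolololololololololol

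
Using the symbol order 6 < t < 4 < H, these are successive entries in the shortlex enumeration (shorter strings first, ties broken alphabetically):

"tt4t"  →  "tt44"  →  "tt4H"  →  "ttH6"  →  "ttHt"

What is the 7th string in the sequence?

ttHH

Continuing the enumeration 2 steps past ttHt: ttHt → ttH4 → (answer).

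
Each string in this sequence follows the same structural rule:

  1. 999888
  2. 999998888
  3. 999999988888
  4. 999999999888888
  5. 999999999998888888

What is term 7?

Each string has the form 9^{2n+1} 8^{n+2} (n = 1, 2, …).
Setting n = 7 gives 15, 9 characters in each block.

999999999999999888888888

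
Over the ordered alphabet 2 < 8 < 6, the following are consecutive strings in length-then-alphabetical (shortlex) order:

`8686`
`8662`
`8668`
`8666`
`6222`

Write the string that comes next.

Treat 6222 as a base-3 numeral over the given alphabet and add one, carrying through any trailing 6's.

6228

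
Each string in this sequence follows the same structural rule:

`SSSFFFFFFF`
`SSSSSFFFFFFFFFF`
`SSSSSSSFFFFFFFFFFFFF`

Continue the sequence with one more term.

SSSSSSSSSFFFFFFFFFFFFFFFF

Term n consists of 2n-1 S's, followed by 3n+1 F's, where the shown terms are n = 2, 3, 4.
For the next term, n = 5, so the run lengths are 9, 16.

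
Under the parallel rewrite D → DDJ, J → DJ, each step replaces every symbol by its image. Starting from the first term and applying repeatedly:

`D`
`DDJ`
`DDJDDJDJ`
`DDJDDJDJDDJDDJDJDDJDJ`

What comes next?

Rewriting the 21 symbols of DDJDDJDJDDJDDJDJDDJDJ one by one yields DDJ DDJ DJ DDJ DDJ DJ DDJ DJ DDJ DDJ DJ DDJ DDJ DJ DDJ DJ DDJ DDJ DJ DDJ DJ; concatenated:

DDJDDJDJDDJDDJDJDDJDJDDJDDJDJDDJDDJDJDDJDJDDJDDJDJDDJDJ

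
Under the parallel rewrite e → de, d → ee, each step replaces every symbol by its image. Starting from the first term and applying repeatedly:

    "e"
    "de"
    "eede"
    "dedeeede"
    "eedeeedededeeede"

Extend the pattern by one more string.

dedeeedededeeedeeedeeedededeeede

Replace each of the 16 characters of eedeeedededeeede in place — de de ee de de de ee de ee de ee de de de ee de — and concatenate.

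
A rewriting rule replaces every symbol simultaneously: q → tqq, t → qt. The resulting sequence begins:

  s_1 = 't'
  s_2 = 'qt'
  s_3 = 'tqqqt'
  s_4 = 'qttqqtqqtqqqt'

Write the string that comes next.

tqqqtqttqqtqqqttqqtqqqttqqtqqtqqqt

Replace each of the 13 characters of qttqqtqqtqqqt in place — tqq qt qt tqq tqq qt tqq tqq qt tqq tqq tqq qt — and concatenate.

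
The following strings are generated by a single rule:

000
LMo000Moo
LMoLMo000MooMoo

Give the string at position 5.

Every step adds LMo to the front and Moo to the end of the previous string.
From LMoLMo000MooMoo, 2 further steps: LMoLMo000MooMoo → LMoLMoLMo000MooMooMoo → (answer).

LMoLMoLMoLMo000MooMooMooMoo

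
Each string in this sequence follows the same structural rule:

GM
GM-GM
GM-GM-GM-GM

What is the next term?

s(k+1) = s(k)·-·s(k) — each term doubles the last with '-' between the halves.
Doubling GM-GM-GM-GM with '-' between the halves:

GM-GM-GM-GM-GM-GM-GM-GM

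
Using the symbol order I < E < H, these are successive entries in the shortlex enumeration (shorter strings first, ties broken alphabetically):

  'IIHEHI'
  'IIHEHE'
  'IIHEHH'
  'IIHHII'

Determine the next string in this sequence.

IIHHIE

Find the rightmost character of IIHHII below H, bump it to the next letter, and reset everything to its right to I.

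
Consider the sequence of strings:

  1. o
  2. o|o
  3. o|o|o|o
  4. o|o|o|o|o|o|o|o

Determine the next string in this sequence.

o|o|o|o|o|o|o|o|o|o|o|o|o|o|o|o

Every step duplicates the string with '|' between the halves.
One more doubling of o|o|o|o|o|o|o|o gives the answer.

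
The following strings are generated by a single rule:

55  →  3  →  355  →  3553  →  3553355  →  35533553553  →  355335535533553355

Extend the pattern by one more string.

Each term (from the third on) is the previous term followed by the one before it: term 3 = 3·55 = 355.
Continuing: 355335535533553355 · 35533553553 gives term 8.

35533553553355335535533553553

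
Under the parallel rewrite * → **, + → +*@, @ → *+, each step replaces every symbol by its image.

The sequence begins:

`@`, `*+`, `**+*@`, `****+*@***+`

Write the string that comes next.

Rewriting each symbol of ****+*@***+: *→**, *→**, *→**, *→**, +→+*@, *→**, @→*+, *→**, *→**, *→**, +→+*@, which concatenates to ** ** ** ** +*@ ** *+ ** ** ** +*@.

********+*@***+******+*@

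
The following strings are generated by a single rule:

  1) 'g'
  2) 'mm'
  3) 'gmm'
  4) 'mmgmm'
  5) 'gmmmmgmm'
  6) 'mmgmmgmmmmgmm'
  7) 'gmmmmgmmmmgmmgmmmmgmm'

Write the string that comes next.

mmgmmgmmmmgmmgmmmmgmmmmgmmgmmmmgmm

This is a Fibonacci-style word recurrence s(k) = s(k−2)·s(k−1): e.g. g·mm = gmm.
The next term joins mmgmmgmmmmgmm and gmmmmgmmmmgmmgmmmmgmm.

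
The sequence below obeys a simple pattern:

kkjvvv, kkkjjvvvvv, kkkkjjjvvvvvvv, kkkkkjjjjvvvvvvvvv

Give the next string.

The n-th term is n+1 k's then n j's then 2n+1 v's (n = 1, 2, …).
For the next term, n = 5, so the run lengths are 6, 5, 11.

kkkkkkjjjjjvvvvvvvvvvv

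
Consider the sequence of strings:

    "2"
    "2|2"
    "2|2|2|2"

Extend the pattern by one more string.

2|2|2|2|2|2|2|2

Every step duplicates the string with '|' between the halves.
One more doubling of 2|2|2|2 gives the answer.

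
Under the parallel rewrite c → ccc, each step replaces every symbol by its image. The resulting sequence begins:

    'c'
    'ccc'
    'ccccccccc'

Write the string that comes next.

ccccccccccccccccccccccccccc

Expanding ccccccccc: c→ccc, c→ccc, c→ccc, c→ccc, c→ccc, c→ccc, c→ccc, c→ccc, c→ccc. Concatenated: ccc ccc ccc ccc ccc ccc ccc ccc ccc.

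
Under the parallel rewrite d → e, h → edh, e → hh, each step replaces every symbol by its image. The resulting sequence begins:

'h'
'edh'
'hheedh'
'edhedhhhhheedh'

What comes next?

hheedhhheedhedhedhedhedhhhhheedh

φ(edhedhhhhheedh) expands symbol-by-symbol to hh e edh hh e edh edh edh edh edh hh hh e edh; joining the 14 pieces gives the next term.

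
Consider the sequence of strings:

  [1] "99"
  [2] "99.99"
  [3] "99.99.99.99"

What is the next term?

99.99.99.99.99.99.99.99

s(k+1) = s(k)·.·s(k) — each term doubles the last with '.' between the halves.
So the next term is two copies of 99.99.99.99 with '.' between the halves.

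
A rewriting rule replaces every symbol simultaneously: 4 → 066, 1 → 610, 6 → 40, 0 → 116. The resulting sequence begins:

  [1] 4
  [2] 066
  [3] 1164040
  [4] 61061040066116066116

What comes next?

Replace each of the 20 characters of 61061040066116066116 in place — 40 610 116 40 610 116 066 116 116 40 40 610 610 40 116 40 40 610 610 40 — and concatenate.

4061011640610116066116116404061061040116404061061040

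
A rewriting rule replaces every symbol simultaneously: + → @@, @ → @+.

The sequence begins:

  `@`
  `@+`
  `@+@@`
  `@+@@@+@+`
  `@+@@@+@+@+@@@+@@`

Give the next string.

@+@@@+@+@+@@@+@@@+@@@+@+@+@@@+@+

φ(@+@@@+@+@+@@@+@@) expands symbol-by-symbol to @+ @@ @+ @+ @+ @@ @+ @@ @+ @@ @+ @+ @+ @@ @+ @+; joining the 16 pieces gives the next term.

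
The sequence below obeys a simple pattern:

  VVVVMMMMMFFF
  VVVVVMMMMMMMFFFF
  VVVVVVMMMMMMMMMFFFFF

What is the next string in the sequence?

Each string has the form V^{n+1} M^{2n-1} F^{n}, where the shown terms are n = 3, 4, 5.
For the next term, n = 6, so the run lengths are 7, 11, 6.

VVVVVVVMMMMMMMMMMMFFFFFF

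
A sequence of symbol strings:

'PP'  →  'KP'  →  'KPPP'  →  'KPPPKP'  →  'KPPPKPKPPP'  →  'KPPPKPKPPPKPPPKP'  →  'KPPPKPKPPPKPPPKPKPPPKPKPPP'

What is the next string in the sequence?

From term 3 onward, concatenate the last term with the second-to-last: KP·PP = KPPP, KPPP·KP = KPPPKP, …
So term 8 is KPPPKPKPPPKPPPKPKPPPKPKPPP·KPPPKPKPPPKPPPKP.

KPPPKPKPPPKPPPKPKPPPKPKPPPKPPPKPKPPPKPPPKP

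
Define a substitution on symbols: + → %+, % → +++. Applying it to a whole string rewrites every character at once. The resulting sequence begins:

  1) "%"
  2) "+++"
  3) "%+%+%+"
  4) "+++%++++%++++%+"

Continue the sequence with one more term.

φ(+++%++++%++++%+) expands symbol-by-symbol to %+ %+ %+ +++ %+ %+ %+ %+ +++ %+ %+ %+ %+ +++ %+; joining the 15 pieces gives the next term.

%+%+%++++%+%+%+%++++%+%+%+%++++%+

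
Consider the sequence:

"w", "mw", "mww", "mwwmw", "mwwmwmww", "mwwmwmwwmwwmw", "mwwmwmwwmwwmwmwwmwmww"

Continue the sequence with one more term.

mwwmwmwwmwwmwmwwmwmwwmwwmwmwwmwwmw

Each term (from the third on) is the previous term followed by the one before it: term 3 = mw·w = mww.
Continuing: mwwmwmwwmwwmwmwwmwmww · mwwmwmwwmwwmw gives term 8.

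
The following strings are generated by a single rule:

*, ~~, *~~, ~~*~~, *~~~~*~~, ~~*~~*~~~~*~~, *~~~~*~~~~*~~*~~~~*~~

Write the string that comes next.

~~*~~*~~~~*~~*~~~~*~~~~*~~*~~~~*~~

Each term (from the third on) is the two preceding terms concatenated in order: term 3 = *·~~ = *~~.
So term 8 is ~~*~~*~~~~*~~·*~~~~*~~~~*~~*~~~~*~~.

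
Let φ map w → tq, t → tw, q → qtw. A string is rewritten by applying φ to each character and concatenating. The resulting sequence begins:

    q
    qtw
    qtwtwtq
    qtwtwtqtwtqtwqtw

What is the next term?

qtwtwtqtwtqtwqtwtwtqtwqtwtwtqqtwtwtq

Replace each of the 16 characters of qtwtwtqtwtqtwqtw in place — qtw tw tq tw tq tw qtw tw tq tw qtw tw tq qtw tw tq — and concatenate.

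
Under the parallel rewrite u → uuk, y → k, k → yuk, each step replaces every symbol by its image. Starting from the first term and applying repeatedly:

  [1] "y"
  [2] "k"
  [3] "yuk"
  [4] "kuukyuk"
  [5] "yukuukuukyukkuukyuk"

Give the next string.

φ(yukuukuukyukkuukyuk) expands symbol-by-symbol to k uuk yuk uuk uuk yuk uuk uuk yuk k uuk yuk yuk uuk uuk yuk k uuk yuk; joining the 19 pieces gives the next term.

kuukyukuukuukyukuukuukyukkuukyukyukuukuukyukkuukyuk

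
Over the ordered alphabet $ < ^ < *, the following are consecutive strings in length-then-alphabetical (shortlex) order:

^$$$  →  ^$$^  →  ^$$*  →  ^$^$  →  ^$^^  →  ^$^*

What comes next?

^$*$

Find the rightmost character of ^$^* below *, bump it to the next letter, and reset everything to its right to $.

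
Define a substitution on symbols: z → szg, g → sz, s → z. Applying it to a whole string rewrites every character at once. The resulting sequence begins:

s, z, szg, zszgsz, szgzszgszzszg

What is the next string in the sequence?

zszgszszgzszgszzszgszgzszgsz

Applying the rule to each of the 13 symbols of szgzszgszzszg gives the pieces z szg sz szg z szg sz z szg szg z szg sz, which concatenate to the answer.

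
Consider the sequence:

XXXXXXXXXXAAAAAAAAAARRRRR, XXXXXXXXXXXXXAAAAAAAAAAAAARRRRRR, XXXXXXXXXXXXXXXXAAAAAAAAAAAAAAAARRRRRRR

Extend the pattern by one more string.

The n-th term is 3n+1 X's then 3n+1 A's then n+2 R's, where the shown terms are n = 3, 4, 5.
At n = 6 the blocks have lengths 19, 19, 8.

XXXXXXXXXXXXXXXXXXXAAAAAAAAAAAAAAAAAAARRRRRRRR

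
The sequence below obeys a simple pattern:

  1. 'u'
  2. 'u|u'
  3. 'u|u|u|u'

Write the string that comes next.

Each string is two copies of the previous one joined by '|'.
Doubling u|u|u|u with '|' between the halves:

u|u|u|u|u|u|u|u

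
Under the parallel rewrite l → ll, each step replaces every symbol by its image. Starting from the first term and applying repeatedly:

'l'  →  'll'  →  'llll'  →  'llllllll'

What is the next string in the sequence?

llllllllllllllll

Apply φ to llllllll symbol by symbol: l→ll, l→ll, l→ll, l→ll, l→ll, l→ll, l→ll, l→ll; joined: ll ll ll ll ll ll ll ll.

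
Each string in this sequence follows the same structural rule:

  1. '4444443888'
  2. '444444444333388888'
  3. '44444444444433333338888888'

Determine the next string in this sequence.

4444444444444443333333333888888888

Reading off run lengths: 4 runs 6, 9, 12; 3 runs 1, 4, 7; 8 runs 3, 5, 7 — each is linear in n (n = 1, 2, …).
Setting n = 4 gives 15, 10, 9 characters in each block.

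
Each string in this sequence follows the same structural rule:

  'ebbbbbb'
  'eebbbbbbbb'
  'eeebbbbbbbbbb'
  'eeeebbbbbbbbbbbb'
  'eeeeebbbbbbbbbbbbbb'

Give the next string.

eeeeeebbbbbbbbbbbbbbbb

Term n consists of n-1 e's, followed by 2n+2 b's, where the shown terms are n = 2, 3, 4, 5, 6.
At n = 7 the blocks have lengths 6, 16.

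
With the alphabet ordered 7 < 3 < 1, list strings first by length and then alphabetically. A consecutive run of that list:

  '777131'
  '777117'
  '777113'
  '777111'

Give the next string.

773777

Treat 777111 as a base-3 numeral over the given alphabet and add one, carrying through any trailing 1's.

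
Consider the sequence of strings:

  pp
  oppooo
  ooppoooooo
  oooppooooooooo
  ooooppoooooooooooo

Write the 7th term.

ooooooppoooooooooooooooooo

Every step adds o to the front and ooo to the end of the previous string.
From ooooppoooooooooooo, 2 further steps: ooooppoooooooooooo → oooooppooooooooooooooo → (answer).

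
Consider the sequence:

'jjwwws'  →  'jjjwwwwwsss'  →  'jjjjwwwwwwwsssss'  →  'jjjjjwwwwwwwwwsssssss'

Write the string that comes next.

jjjjjjwwwwwwwwwwwsssssssss

Term n consists of n+1 j's, followed by 2n+1 w's, followed by 2n-1 s's (n = 1, 2, …).
At n = 5 the blocks have lengths 6, 11, 9.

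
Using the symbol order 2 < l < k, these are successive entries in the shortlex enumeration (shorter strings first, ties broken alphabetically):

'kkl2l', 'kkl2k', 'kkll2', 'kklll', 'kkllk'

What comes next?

kklk2

The successor of kkllk increments the rightmost position that isn't already k and resets every position after it to 2.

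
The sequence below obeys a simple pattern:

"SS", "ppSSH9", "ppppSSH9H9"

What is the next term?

ppppppSSH9H9H9

Each term wraps the previous one in pp on the left and H9 on the right.
One more step from ppppSSH9H9 gives the answer.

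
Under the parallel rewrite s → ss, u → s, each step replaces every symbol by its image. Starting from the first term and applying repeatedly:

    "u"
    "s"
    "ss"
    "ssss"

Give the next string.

Apply φ to ssss symbol by symbol: s→ss, s→ss, s→ss, s→ss; joined: ss ss ss ss.

ssssssss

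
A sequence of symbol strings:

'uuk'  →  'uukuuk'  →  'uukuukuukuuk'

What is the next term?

s(k+1) = s(k)·s(k) — each term doubles the last.
Doubling uukuukuukuuk:

uukuukuukuukuukuukuukuuk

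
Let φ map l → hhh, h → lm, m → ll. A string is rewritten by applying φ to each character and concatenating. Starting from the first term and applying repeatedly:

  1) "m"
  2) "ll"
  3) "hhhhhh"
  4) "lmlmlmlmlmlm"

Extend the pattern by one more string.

Rewriting each symbol of lmlmlmlmlmlm: l→hhh, m→ll, l→hhh, m→ll, l→hhh, m→ll, l→hhh, m→ll, l→hhh, m→ll, l→hhh, m→ll, which concatenates to hhh ll hhh ll hhh ll hhh ll hhh ll hhh ll.

hhhllhhhllhhhllhhhllhhhllhhhll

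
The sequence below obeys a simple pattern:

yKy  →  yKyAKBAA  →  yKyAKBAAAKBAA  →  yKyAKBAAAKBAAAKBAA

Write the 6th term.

The strings grow by a fixed suffix AKBAA each time.
From yKyAKBAAAKBAAAKBAA, 2 further steps: yKyAKBAAAKBAAAKBAA → yKyAKBAAAKBAAAKBAAAKBAA → (answer).

yKyAKBAAAKBAAAKBAAAKBAAAKBAA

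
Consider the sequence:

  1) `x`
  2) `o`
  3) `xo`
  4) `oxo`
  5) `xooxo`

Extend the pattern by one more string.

Each term (from the third on) is the two preceding terms concatenated in order: term 3 = x·o = xo.
So term 6 is oxo·xooxo.

oxoxooxo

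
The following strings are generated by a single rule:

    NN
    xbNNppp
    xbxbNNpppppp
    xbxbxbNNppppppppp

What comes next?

Each term wraps the previous one in xb on the left and ppp on the right.
Applying this once more to xbxbxbNNppppppppp:

xbxbxbxbNNpppppppppppp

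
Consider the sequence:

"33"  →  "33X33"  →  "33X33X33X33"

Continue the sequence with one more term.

s(k+1) = s(k)·X·s(k) — each term doubles the last with 'X' between the halves.
So the next term is two copies of 33X33X33X33 with 'X' between the halves.

33X33X33X33X33X33X33X33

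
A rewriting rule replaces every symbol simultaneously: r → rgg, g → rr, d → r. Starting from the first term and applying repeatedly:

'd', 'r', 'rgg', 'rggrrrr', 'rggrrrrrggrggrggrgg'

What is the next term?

Rewriting the 19 symbols of rggrrrrrggrggrggrgg one by one yields rgg rr rr rgg rgg rgg rgg rgg rr rr rgg rr rr rgg rr rr rgg rr rr; concatenated:

rggrrrrrggrggrggrggrggrrrrrggrrrrrggrrrrrggrrrr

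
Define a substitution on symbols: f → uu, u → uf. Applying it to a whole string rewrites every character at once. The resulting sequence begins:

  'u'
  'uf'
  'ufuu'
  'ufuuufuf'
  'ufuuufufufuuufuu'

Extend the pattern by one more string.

Replace each of the 16 characters of ufuuufufufuuufuu in place — uf uu uf uf uf uu uf uu uf uu uf uf uf uu uf uf — and concatenate.

ufuuufufufuuufuuufuuufufufuuufuf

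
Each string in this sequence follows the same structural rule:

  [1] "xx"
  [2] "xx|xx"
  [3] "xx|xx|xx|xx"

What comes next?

Every step duplicates the string with '|' between the halves.
Doubling xx|xx|xx|xx with '|' between the halves:

xx|xx|xx|xx|xx|xx|xx|xx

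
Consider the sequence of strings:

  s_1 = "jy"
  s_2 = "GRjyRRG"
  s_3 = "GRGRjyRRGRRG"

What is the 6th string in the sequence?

GRGRGRGRGRjyRRGRRGRRGRRGRRG

Each term wraps the previous one in GR on the left and RRG on the right.
From GRGRjyRRGRRG, 3 further steps: GRGRjyRRGRRG → GRGRGRjyRRGRRGRRG → GRGRGRGRjyRRGRRGRRGRRG → (answer).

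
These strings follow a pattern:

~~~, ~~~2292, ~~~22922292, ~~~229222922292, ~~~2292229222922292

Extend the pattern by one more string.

Each term is the previous one with 2292 appended.
So the next term is ~~~2292229222922292·2292.

~~~22922292229222922292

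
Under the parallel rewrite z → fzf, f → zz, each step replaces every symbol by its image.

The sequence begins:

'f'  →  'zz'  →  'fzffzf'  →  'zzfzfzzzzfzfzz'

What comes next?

Applying the rule to each of the 14 symbols of zzfzfzzzzfzfzz gives the pieces fzf fzf zz fzf zz fzf fzf fzf fzf zz fzf zz fzf fzf, which concatenate to the answer.

fzffzfzzfzfzzfzffzffzffzfzzfzfzzfzffzf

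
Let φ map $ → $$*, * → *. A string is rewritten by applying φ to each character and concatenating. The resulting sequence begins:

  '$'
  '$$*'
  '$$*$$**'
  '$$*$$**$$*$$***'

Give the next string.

φ($$*$$**$$*$$***) expands symbol-by-symbol to $$* $$* * $$* $$* * * $$* $$* * $$* $$* * * *; joining the 15 pieces gives the next term.

$$*$$**$$*$$***$$*$$**$$*$$****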